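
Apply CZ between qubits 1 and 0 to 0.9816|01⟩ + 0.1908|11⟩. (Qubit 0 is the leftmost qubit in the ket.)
0.9816|01⟩ - 0.1908|11⟩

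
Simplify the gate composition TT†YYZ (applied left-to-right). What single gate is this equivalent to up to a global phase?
Z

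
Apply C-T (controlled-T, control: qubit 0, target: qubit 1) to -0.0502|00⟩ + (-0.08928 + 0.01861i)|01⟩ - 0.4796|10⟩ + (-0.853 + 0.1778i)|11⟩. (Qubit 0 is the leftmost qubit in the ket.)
-0.0502|00⟩ + (-0.08928 + 0.01861i)|01⟩ - 0.4796|10⟩ + (-0.7289 - 0.4774i)|11⟩

C-T leaves the control-|0⟩ kets |00⟩, |01⟩ unchanged and applies T to qubit 1 on the control-|1⟩ pair (|10⟩, |11⟩).
T = [[1, 0], [0, (1/√2 + (1/√2)i)]].
With a = amp(|10⟩) = -0.4796 and b = amp(|11⟩) = (-0.853 + 0.1778i):
new amp(|10⟩) = (1)·a = -0.4796
new amp(|11⟩) = (1/√2 + (1/√2)i)·b = (-0.7289 - 0.4774i)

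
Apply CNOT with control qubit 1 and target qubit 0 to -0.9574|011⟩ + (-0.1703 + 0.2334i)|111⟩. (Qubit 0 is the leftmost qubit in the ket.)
(-0.1703 + 0.2334i)|011⟩ - 0.9574|111⟩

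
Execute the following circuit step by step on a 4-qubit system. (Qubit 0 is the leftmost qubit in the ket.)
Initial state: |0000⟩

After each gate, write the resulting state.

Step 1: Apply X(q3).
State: |0001⟩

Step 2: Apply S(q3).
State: i|0001⟩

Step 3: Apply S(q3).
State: -|0001⟩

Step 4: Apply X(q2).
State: -|0011⟩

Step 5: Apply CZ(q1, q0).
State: -|0011⟩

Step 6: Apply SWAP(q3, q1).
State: -|0110⟩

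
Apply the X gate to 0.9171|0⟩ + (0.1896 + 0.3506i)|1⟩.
(0.1896 + 0.3506i)|0⟩ + 0.9171|1⟩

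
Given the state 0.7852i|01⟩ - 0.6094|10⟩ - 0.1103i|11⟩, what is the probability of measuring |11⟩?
0.01217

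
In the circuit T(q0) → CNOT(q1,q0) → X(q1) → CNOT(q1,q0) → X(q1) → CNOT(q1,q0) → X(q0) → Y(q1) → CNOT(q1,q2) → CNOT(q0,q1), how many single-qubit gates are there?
5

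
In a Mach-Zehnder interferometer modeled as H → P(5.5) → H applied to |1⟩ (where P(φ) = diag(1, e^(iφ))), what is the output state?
(0.1457 + 0.3528i)|0⟩ + (0.8543 - 0.3528i)|1⟩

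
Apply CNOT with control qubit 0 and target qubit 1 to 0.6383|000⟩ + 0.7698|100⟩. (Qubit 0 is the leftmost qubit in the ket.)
0.6383|000⟩ + 0.7698|110⟩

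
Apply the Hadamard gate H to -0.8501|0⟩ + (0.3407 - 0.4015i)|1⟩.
(-0.3602 - 0.2839i)|0⟩ + (-0.842 + 0.2839i)|1⟩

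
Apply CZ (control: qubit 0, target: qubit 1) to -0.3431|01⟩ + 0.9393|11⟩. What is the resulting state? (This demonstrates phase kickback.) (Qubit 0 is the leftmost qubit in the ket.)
-0.3431|01⟩ - 0.9393|11⟩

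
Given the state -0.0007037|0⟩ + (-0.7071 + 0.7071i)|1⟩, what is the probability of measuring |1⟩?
1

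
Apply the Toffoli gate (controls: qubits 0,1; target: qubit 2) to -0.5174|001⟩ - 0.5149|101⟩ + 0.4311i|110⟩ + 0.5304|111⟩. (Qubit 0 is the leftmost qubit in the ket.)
-0.5174|001⟩ - 0.5149|101⟩ + 0.5304|110⟩ + 0.4311i|111⟩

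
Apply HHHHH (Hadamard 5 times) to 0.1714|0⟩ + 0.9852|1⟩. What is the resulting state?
0.8178|0⟩ - 0.5754|1⟩

H² = I, so H^5 = H: a single Hadamard. With (a, b) = (0.1714, 0.9852), H gives ((a + b)/√2, (a − b)/√2) = (0.8178, -0.5754).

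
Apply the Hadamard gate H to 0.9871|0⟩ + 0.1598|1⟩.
0.811|0⟩ + 0.585|1⟩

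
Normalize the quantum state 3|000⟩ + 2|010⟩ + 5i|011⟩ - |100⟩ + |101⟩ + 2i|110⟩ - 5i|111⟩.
0.3612|000⟩ + 0.2408|010⟩ + 0.6019i|011⟩ - 0.1204|100⟩ + 0.1204|101⟩ + 0.2408i|110⟩ - 0.6019i|111⟩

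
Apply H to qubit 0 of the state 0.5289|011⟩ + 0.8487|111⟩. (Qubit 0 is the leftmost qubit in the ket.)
0.9741|011⟩ - 0.2261|111⟩

H on qubit 0 mixes each pair of kets that differ only in qubit 0: amplitudes (a, b) of (|…0…⟩, |…1…⟩) become ((a + b)/√2, (a − b)/√2). Kets absent from the input have amplitude 0.
(|011⟩, |111⟩): (a, b) = (0.5289, 0.8487) → (0.9741, -0.2261)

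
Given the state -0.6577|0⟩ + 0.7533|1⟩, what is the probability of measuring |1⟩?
0.5675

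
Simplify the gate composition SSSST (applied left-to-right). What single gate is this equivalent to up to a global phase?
T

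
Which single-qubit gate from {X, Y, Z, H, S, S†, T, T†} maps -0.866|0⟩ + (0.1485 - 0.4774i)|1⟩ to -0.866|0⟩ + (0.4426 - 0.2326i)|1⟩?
T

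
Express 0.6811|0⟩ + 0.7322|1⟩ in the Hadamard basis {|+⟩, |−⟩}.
0.9994|+⟩ - 0.03613|−⟩

With |ψ⟩ = α|0⟩ + β|1⟩, the Hadamard-basis coefficients are ⟨+|ψ⟩ = (α + β)/√2 and ⟨−|ψ⟩ = (α − β)/√2.
Here α = 0.6811, β = 0.7322: (α + β)/√2 = 0.9994, (α − β)/√2 = -0.03613.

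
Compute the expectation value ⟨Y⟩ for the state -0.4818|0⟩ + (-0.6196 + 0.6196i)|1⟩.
-0.597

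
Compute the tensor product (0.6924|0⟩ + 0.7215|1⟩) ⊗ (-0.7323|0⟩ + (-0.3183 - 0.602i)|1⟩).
-0.507|00⟩ + (-0.2204 - 0.4168i)|01⟩ - 0.5284|10⟩ + (-0.2297 - 0.4343i)|11⟩

amp(|b₁b₂…⟩) = product of the factor amplitudes for bits b₁, b₂, …; only kets whose every factor amplitude is nonzero survive.
|00⟩: (0.6924)(-0.7323) = -0.507
|01⟩: (0.6924)(-0.3183 - 0.602i) = (-0.2204 - 0.4168i)
|10⟩: (0.7215)(-0.7323) = -0.5284
|11⟩: (0.7215)(-0.3183 - 0.602i) = (-0.2297 - 0.4343i)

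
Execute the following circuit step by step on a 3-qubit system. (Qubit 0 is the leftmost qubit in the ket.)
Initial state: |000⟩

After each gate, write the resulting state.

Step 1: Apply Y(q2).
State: i|001⟩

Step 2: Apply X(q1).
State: i|011⟩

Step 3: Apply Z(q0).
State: i|011⟩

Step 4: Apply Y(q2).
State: |010⟩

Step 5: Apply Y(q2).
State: i|011⟩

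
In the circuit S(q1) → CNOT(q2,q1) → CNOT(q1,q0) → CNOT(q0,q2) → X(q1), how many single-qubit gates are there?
2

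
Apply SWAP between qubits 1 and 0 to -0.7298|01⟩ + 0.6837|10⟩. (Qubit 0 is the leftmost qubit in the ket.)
0.6837|01⟩ - 0.7298|10⟩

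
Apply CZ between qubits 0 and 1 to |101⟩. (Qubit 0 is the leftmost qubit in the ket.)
|101⟩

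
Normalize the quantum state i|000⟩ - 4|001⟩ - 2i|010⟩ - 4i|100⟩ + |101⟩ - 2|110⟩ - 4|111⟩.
0.1313i|000⟩ - 0.5252|001⟩ - 0.2626i|010⟩ - 0.5252i|100⟩ + 0.1313|101⟩ - 0.2626|110⟩ - 0.5252|111⟩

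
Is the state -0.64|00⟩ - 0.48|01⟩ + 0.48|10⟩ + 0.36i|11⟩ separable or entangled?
Entangled

Writing the state as a|00⟩ + b|01⟩ + c|10⟩ + d|11⟩, it is a product state iff ad − bc = 0.
Here (a, b, c, d) = (-0.64, -0.48, 0.48, 0.36i): ad − bc = (-0.64)(0.36i) − (-0.48)(0.48) = (0.2304 - 0.2304i) ≠ 0, so the state is entangled.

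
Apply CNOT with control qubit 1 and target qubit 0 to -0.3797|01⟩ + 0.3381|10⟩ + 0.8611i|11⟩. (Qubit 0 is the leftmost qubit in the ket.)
0.8611i|01⟩ + 0.3381|10⟩ - 0.3797|11⟩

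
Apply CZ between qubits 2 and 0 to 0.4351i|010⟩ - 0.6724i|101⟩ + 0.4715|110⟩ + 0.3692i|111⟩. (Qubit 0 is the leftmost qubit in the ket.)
0.4351i|010⟩ + 0.6724i|101⟩ + 0.4715|110⟩ - 0.3692i|111⟩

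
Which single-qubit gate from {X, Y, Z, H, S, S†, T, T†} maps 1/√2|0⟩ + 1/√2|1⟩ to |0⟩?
H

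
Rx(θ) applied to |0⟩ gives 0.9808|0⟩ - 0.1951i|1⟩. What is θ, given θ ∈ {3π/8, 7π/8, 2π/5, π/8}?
π/8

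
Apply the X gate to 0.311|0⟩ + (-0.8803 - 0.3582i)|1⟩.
(-0.8803 - 0.3582i)|0⟩ + 0.311|1⟩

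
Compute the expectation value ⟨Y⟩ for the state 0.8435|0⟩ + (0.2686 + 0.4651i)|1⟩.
0.7846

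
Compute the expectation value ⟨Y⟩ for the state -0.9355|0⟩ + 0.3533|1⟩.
0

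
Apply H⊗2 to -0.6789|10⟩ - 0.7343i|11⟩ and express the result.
(-0.3395 - 0.3672i)|00⟩ + (-0.3395 + 0.3672i)|01⟩ + (0.3395 + 0.3672i)|10⟩ + (0.3395 - 0.3672i)|11⟩

H⊗2 gives amp(|y⟩) = (1/2) Σ_x (−1)^(x·y) amp(|x⟩), where x·y is the number of positions in which both x and y have a 1.
|00⟩: (-0.6789 - 0.7343i)/2 = (-0.3395 - 0.3672i)
|01⟩: (-0.6789 + 0.7343i)/2 = (-0.3395 + 0.3672i)
|10⟩: (0.6789 + 0.7343i)/2 = (0.3395 + 0.3672i)
|11⟩: (0.6789 - 0.7343i)/2 = (0.3395 - 0.3672i)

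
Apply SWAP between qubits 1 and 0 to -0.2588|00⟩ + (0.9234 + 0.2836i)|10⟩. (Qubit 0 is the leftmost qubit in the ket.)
-0.2588|00⟩ + (0.9234 + 0.2836i)|01⟩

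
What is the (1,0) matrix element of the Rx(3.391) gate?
-0.9922i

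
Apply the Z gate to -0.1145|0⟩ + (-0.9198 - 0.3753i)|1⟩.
-0.1145|0⟩ + (0.9198 + 0.3753i)|1⟩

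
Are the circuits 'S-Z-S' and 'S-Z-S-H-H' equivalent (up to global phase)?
Yes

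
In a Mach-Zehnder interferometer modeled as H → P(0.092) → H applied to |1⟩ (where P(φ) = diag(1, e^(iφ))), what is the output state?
(0.002115 - 0.04594i)|0⟩ + (0.9979 + 0.04594i)|1⟩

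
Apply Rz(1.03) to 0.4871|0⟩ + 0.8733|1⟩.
(0.4239 - 0.2399i)|0⟩ + (0.76 + 0.4301i)|1⟩

Rz(1.03) = [[e^(−iθ/2), 0], [0, e^(iθ/2)]] with e^(±iθ/2) = cos(θ/2) ± i·sin(θ/2); θ = 1.03, cos(θ/2) ≈ 0.870293, sin(θ/2) ≈ 0.492535.
With a = amp(|0⟩) = 0.4871 and b = amp(|1⟩) = 0.8733:
new amp(|0⟩) = (0.870293 - 0.492535i)·a = (0.4239 - 0.2399i)
new amp(|1⟩) = (0.870293 + 0.492535i)·b = (0.76 + 0.4301i)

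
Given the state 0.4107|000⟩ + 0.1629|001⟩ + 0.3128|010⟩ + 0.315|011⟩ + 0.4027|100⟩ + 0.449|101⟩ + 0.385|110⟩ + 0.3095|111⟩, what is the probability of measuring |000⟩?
0.1687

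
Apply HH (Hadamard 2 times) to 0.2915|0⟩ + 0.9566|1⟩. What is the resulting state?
0.2915|0⟩ + 0.9566|1⟩

H² = I, so an even number of Hadamards cancels: H^2 = I and the state is unchanged.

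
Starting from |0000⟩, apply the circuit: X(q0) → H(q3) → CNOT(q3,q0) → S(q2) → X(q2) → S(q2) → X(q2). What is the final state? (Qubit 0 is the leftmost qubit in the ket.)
(1/√2)i|0001⟩ + (1/√2)i|1000⟩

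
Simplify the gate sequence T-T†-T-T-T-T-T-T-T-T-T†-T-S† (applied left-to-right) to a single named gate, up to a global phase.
S†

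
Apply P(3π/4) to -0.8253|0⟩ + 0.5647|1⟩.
-0.8253|0⟩ + (-0.3993 + 0.3993i)|1⟩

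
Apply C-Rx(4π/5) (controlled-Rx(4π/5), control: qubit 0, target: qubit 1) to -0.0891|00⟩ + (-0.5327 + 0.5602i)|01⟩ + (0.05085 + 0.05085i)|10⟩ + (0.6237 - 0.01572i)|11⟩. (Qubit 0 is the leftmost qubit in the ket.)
-0.0891|00⟩ + (-0.5327 + 0.5602i)|01⟩ + (0.0007629 - 0.5775i)|10⟩ + (0.2411 - 0.05322i)|11⟩

C-Rx(4π/5) leaves the control-|0⟩ kets |00⟩, |01⟩ unchanged and applies Rx(4π/5) to qubit 1 on the control-|1⟩ pair (|10⟩, |11⟩).
Rx(4π/5) = [[cos(θ/2), −i·sin(θ/2)], [−i·sin(θ/2), cos(θ/2)]]; θ = 4π/5, cos(θ/2) ≈ 0.309017, sin(θ/2) ≈ 0.951057.
With a = amp(|10⟩) = (0.05085 + 0.05085i) and b = amp(|11⟩) = (0.6237 - 0.01572i):
new amp(|10⟩) = (0.309017)·a + (-0.951057i)·b = (0.0007629 - 0.5775i)
new amp(|11⟩) = (-0.951057i)·a + (0.309017)·b = (0.2411 - 0.05322i)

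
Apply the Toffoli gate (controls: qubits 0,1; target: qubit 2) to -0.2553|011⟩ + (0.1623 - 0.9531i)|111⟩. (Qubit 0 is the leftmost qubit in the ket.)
-0.2553|011⟩ + (0.1623 - 0.9531i)|110⟩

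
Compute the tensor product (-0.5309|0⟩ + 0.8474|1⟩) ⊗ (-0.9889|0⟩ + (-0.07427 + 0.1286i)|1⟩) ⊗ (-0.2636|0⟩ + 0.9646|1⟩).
-0.1384|000⟩ + 0.5064|001⟩ + (-0.01039 + 0.018i)|010⟩ + (0.03803 - 0.06586i)|011⟩ + 0.2209|100⟩ - 0.8083|101⟩ + (0.01659 - 0.02873i)|110⟩ + (-0.06071 + 0.1051i)|111⟩

amp(|b₁b₂…⟩) = product of the factor amplitudes for bits b₁, b₂, …; only kets whose every factor amplitude is nonzero survive.
|000⟩: (-0.5309)(-0.9889)(-0.2636) = -0.1384
|001⟩: (-0.5309)(-0.9889)(0.9646) = 0.5064
|010⟩: (-0.5309)(-0.07427 + 0.1286i)(-0.2636) = (-0.01039 + 0.018i)
|011⟩: (-0.5309)(-0.07427 + 0.1286i)(0.9646) = (0.03803 - 0.06586i)
|100⟩: (0.8474)(-0.9889)(-0.2636) = 0.2209
|101⟩: (0.8474)(-0.9889)(0.9646) = -0.8083
|110⟩: (0.8474)(-0.07427 + 0.1286i)(-0.2636) = (0.01659 - 0.02873i)
|111⟩: (0.8474)(-0.07427 + 0.1286i)(0.9646) = (-0.06071 + 0.1051i)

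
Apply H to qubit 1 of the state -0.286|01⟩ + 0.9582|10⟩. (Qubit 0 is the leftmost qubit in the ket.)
-0.2022|00⟩ + 0.2022|01⟩ + 0.6775|10⟩ + 0.6775|11⟩

H on qubit 1 mixes each pair of kets that differ only in qubit 1: amplitudes (a, b) of (|…0…⟩, |…1…⟩) become ((a + b)/√2, (a − b)/√2). Kets absent from the input have amplitude 0.
(|00⟩, |01⟩): (a, b) = (0, -0.286) → (-0.2022, 0.2022)
(|10⟩, |11⟩): (a, b) = (0.9582, 0) → (0.6775, 0.6775)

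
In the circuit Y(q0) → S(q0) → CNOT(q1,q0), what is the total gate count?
3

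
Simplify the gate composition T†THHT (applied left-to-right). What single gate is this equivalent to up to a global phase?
T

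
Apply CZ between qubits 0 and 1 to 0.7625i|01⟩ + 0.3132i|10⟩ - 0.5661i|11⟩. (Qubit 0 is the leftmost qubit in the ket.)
0.7625i|01⟩ + 0.3132i|10⟩ + 0.5661i|11⟩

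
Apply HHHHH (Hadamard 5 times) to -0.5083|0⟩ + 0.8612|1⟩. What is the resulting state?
0.2495|0⟩ - 0.9684|1⟩

H² = I, so H^5 = H: a single Hadamard. With (a, b) = (-0.5083, 0.8612), H gives ((a + b)/√2, (a − b)/√2) = (0.2495, -0.9684).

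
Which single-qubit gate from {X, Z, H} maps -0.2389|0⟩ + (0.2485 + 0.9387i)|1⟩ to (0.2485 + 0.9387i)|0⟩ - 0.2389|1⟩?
X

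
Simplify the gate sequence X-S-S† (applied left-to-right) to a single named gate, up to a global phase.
X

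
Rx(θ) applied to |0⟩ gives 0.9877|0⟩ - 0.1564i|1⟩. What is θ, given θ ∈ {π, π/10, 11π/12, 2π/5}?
π/10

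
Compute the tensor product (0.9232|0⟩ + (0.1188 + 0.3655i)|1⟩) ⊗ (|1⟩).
0.9232|01⟩ + (0.1188 + 0.3655i)|11⟩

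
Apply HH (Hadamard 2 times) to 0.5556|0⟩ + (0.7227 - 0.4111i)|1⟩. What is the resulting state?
0.5556|0⟩ + (0.7227 - 0.4111i)|1⟩

H² = I, so an even number of Hadamards cancels: H^2 = I and the state is unchanged.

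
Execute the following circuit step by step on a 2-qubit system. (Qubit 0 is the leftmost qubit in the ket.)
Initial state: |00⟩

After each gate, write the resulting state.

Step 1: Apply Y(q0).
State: i|10⟩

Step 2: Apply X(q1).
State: i|11⟩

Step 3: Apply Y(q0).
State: |01⟩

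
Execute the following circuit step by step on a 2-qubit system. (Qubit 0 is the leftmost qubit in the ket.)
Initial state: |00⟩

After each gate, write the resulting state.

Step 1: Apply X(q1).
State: |01⟩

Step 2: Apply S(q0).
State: |01⟩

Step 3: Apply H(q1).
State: 1/√2|00⟩ - 1/√2|01⟩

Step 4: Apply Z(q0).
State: 1/√2|00⟩ - 1/√2|01⟩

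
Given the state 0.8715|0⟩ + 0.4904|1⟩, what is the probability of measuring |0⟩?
0.7595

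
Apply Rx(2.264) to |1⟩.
-0.9053i|0⟩ + 0.4249|1⟩

Rx(2.264) = [[cos(θ/2), −i·sin(θ/2)], [−i·sin(θ/2), cos(θ/2)]]; θ = 2.264, cos(θ/2) ≈ 0.42485, sin(θ/2) ≈ 0.905264.
With a = amp(|0⟩) = 0 and b = amp(|1⟩) = 1:
new amp(|0⟩) = (0.42485)·a + (-0.905264i)·b = -0.9053i
new amp(|1⟩) = (-0.905264i)·a + (0.42485)·b = 0.4249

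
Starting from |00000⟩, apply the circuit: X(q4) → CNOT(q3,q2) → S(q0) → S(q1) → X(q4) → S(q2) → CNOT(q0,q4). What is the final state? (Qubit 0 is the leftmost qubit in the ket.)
|00000⟩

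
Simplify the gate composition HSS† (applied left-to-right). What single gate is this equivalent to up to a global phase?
H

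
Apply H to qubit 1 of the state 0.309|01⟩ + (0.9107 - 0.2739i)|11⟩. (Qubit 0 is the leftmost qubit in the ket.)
0.2185|00⟩ - 0.2185|01⟩ + (0.644 - 0.1937i)|10⟩ + (-0.644 + 0.1937i)|11⟩

H on qubit 1 mixes each pair of kets that differ only in qubit 1: amplitudes (a, b) of (|…0…⟩, |…1…⟩) become ((a + b)/√2, (a − b)/√2). Kets absent from the input have amplitude 0.
(|00⟩, |01⟩): (a, b) = (0, 0.309) → (0.2185, -0.2185)
(|10⟩, |11⟩): (a, b) = (0, (0.9107 - 0.2739i)) → ((0.644 - 0.1937i), (-0.644 + 0.1937i))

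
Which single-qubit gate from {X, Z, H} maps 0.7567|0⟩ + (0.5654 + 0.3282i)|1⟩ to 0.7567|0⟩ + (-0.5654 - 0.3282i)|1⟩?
Z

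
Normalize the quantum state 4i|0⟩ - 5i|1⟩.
0.6247i|0⟩ - 0.7809i|1⟩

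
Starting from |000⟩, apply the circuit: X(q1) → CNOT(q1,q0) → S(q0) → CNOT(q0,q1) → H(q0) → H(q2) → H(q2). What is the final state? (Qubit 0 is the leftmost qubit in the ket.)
(1/√2)i|000⟩ - (1/√2)i|100⟩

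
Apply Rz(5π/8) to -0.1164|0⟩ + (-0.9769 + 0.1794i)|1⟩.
(-0.06467 + 0.09678i)|0⟩ + (-0.6919 - 0.7126i)|1⟩

Rz(5π/8) = [[e^(−iθ/2), 0], [0, e^(iθ/2)]] with e^(±iθ/2) = cos(θ/2) ± i·sin(θ/2); θ = 5π/8, cos(θ/2) ≈ 0.55557, sin(θ/2) ≈ 0.83147.
With a = amp(|0⟩) = -0.1164 and b = amp(|1⟩) = (-0.9769 + 0.1794i):
new amp(|0⟩) = (0.55557 - 0.83147i)·a = (-0.06467 + 0.09678i)
new amp(|1⟩) = (0.55557 + 0.83147i)·b = (-0.6919 - 0.7126i)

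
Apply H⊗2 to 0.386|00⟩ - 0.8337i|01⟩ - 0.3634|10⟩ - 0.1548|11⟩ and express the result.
(-0.0661 - 0.4169i)|00⟩ + (0.0887 + 0.4169i)|01⟩ + (0.4521 - 0.4169i)|10⟩ + (0.2973 + 0.4169i)|11⟩

H⊗2 gives amp(|y⟩) = (1/2) Σ_x (−1)^(x·y) amp(|x⟩), where x·y is the number of positions in which both x and y have a 1.
|00⟩: (0.386 - 0.8337i - 0.3634 - 0.1548)/2 = (-0.0661 - 0.4169i)
|01⟩: (0.386 + 0.8337i - 0.3634 + 0.1548)/2 = (0.0887 + 0.4169i)
|10⟩: (0.386 - 0.8337i + 0.3634 + 0.1548)/2 = (0.4521 - 0.4169i)
|11⟩: (0.386 + 0.8337i + 0.3634 - 0.1548)/2 = (0.2973 + 0.4169i)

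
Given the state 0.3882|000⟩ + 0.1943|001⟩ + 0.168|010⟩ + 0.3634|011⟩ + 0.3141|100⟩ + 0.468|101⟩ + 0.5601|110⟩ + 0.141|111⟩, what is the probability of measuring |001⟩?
0.03775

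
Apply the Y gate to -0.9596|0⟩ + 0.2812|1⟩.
-0.2812i|0⟩ - 0.9596i|1⟩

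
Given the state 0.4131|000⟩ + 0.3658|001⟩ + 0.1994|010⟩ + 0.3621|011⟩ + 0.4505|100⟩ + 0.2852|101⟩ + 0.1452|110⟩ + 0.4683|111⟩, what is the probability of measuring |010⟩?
0.03976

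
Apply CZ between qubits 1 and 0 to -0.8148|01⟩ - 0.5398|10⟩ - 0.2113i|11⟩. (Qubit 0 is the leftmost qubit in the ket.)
-0.8148|01⟩ - 0.5398|10⟩ + 0.2113i|11⟩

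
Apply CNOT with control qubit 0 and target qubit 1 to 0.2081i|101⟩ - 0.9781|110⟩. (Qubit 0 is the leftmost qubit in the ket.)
-0.9781|100⟩ + 0.2081i|111⟩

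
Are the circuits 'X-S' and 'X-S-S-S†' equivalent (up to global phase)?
Yes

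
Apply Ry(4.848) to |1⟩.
-0.6576|0⟩ - 0.7534|1⟩

Ry(4.848) = [[cos(θ/2), −sin(θ/2)], [sin(θ/2), cos(θ/2)]]; θ = 4.848, cos(θ/2) ≈ -0.753391, sin(θ/2) ≈ 0.657573.
With a = amp(|0⟩) = 0 and b = amp(|1⟩) = 1:
new amp(|0⟩) = (-0.753391)·a + (-0.657573)·b = -0.6576
new amp(|1⟩) = (0.657573)·a + (-0.753391)·b = -0.7534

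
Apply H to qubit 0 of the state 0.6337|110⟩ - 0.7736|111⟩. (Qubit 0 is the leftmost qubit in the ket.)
0.4481|010⟩ - 0.547|011⟩ - 0.4481|110⟩ + 0.547|111⟩

H on qubit 0 mixes each pair of kets that differ only in qubit 0: amplitudes (a, b) of (|…0…⟩, |…1…⟩) become ((a + b)/√2, (a − b)/√2). Kets absent from the input have amplitude 0.
(|010⟩, |110⟩): (a, b) = (0, 0.6337) → (0.4481, -0.4481)
(|011⟩, |111⟩): (a, b) = (0, -0.7736) → (-0.547, 0.547)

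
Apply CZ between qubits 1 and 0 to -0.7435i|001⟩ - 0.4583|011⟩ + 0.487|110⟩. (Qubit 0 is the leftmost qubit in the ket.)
-0.7435i|001⟩ - 0.4583|011⟩ - 0.487|110⟩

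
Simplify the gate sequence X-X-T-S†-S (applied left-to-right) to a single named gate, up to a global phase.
T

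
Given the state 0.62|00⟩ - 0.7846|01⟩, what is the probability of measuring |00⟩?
0.3844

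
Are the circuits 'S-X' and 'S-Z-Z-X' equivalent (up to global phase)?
Yes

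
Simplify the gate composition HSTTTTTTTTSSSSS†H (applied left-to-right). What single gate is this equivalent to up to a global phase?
I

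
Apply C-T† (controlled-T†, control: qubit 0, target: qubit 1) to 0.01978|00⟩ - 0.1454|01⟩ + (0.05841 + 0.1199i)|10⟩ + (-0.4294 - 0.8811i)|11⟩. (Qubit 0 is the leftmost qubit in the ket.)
0.01978|00⟩ - 0.1454|01⟩ + (0.05841 + 0.1199i)|10⟩ + (-0.9267 - 0.3194i)|11⟩

C-T† leaves the control-|0⟩ kets |00⟩, |01⟩ unchanged and applies T† to qubit 1 on the control-|1⟩ pair (|10⟩, |11⟩).
T† = [[1, 0], [0, (1/√2 - (1/√2)i)]].
With a = amp(|10⟩) = (0.05841 + 0.1199i) and b = amp(|11⟩) = (-0.4294 - 0.8811i):
new amp(|10⟩) = (1)·a = (0.05841 + 0.1199i)
new amp(|11⟩) = (1/√2 - (1/√2)i)·b = (-0.9267 - 0.3194i)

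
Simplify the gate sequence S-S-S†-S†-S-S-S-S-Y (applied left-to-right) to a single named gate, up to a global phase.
Y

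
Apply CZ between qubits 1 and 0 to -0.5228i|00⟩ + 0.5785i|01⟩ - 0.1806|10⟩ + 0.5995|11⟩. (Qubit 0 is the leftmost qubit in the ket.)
-0.5228i|00⟩ + 0.5785i|01⟩ - 0.1806|10⟩ - 0.5995|11⟩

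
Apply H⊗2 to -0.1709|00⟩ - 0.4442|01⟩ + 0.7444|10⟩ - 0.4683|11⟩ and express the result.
-0.1695|00⟩ + 0.743|01⟩ - 0.4456|10⟩ - 0.4697|11⟩

H⊗2 gives amp(|y⟩) = (1/2) Σ_x (−1)^(x·y) amp(|x⟩), where x·y is the number of positions in which both x and y have a 1.
|00⟩: (-0.1709 - 0.4442 + 0.7444 - 0.4683)/2 = -0.1695
|01⟩: (-0.1709 + 0.4442 + 0.7444 + 0.4683)/2 = 0.743
|10⟩: (-0.1709 - 0.4442 - 0.7444 + 0.4683)/2 = -0.4456
|11⟩: (-0.1709 + 0.4442 - 0.7444 - 0.4683)/2 = -0.4697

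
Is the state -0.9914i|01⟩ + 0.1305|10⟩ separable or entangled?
Entangled

Writing the state as a|00⟩ + b|01⟩ + c|10⟩ + d|11⟩, it is a product state iff ad − bc = 0.
Here (a, b, c, d) = (0, -0.9914i, 0.1305, 0): ad − bc = (0)(0) − (-0.9914i)(0.1305) = 0.1294i ≠ 0, so the state is entangled.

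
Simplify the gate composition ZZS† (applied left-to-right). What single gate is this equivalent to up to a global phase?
S†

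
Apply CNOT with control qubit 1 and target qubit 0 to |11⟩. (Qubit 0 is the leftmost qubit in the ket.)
|01⟩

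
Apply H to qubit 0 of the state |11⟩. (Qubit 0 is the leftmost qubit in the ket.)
1/√2|01⟩ - 1/√2|11⟩

H on qubit 0 mixes each pair of kets that differ only in qubit 0: amplitudes (a, b) of (|…0…⟩, |…1…⟩) become ((a + b)/√2, (a − b)/√2). Kets absent from the input have amplitude 0.
(|01⟩, |11⟩): (a, b) = (0, 1) → (1/√2, -1/√2)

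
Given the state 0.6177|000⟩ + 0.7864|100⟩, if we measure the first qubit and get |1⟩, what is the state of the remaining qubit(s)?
|00⟩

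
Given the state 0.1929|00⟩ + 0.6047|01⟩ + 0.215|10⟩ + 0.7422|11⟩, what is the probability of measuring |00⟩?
0.03721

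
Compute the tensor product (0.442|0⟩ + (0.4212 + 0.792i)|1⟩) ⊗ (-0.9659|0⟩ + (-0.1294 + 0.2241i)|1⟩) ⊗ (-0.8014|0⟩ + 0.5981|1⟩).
0.3421|000⟩ - 0.2553|001⟩ + (0.04584 - 0.07938i)|010⟩ + (-0.03421 + 0.05924i)|011⟩ + (0.326 + 0.6131i)|100⟩ + (-0.2433 - 0.4575i)|101⟩ + (0.1859 + 0.006486i)|110⟩ + (-0.1388 - 0.004841i)|111⟩

amp(|b₁b₂…⟩) = product of the factor amplitudes for bits b₁, b₂, …; only kets whose every factor amplitude is nonzero survive.
|000⟩: (0.442)(-0.9659)(-0.8014) = 0.3421
|001⟩: (0.442)(-0.9659)(0.5981) = -0.2553
|010⟩: (0.442)(-0.1294 + 0.2241i)(-0.8014) = (0.04584 - 0.07938i)
|011⟩: (0.442)(-0.1294 + 0.2241i)(0.5981) = (-0.03421 + 0.05924i)
|100⟩: (0.4212 + 0.792i)(-0.9659)(-0.8014) = (0.326 + 0.6131i)
|101⟩: (0.4212 + 0.792i)(-0.9659)(0.5981) = (-0.2433 - 0.4575i)
|110⟩: (0.4212 + 0.792i)(-0.1294 + 0.2241i)(-0.8014) = (0.1859 + 0.006486i)
|111⟩: (0.4212 + 0.792i)(-0.1294 + 0.2241i)(0.5981) = (-0.1388 - 0.004841i)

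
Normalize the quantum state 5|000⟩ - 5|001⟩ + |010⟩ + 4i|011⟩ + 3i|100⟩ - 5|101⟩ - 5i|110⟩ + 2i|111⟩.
0.4385|000⟩ - 0.4385|001⟩ + 0.08771|010⟩ + 0.3508i|011⟩ + 0.2631i|100⟩ - 0.4385|101⟩ - 0.4385i|110⟩ + 0.1754i|111⟩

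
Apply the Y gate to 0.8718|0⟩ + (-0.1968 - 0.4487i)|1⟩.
(-0.4487 + 0.1968i)|0⟩ + 0.8718i|1⟩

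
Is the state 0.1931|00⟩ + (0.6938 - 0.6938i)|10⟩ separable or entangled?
Separable

Writing the state as a|00⟩ + b|01⟩ + c|10⟩ + d|11⟩, it is a product state iff ad − bc = 0.
Here (a, b, c, d) = (0.1931, 0, (0.6938 - 0.6938i), 0): ad − bc = (0.1931)(0) − (0)(0.6938 - 0.6938i) = 0, so the state is separable.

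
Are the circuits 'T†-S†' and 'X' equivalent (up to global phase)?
No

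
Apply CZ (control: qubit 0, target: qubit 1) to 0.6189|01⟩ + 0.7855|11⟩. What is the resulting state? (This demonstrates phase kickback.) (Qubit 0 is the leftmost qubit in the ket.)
0.6189|01⟩ - 0.7855|11⟩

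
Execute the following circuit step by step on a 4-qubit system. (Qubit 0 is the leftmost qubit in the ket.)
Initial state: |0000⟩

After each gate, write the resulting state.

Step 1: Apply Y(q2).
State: i|0010⟩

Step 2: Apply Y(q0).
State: -|1010⟩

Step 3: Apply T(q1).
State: -|1010⟩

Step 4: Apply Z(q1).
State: -|1010⟩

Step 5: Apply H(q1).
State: -1/√2|1010⟩ - 1/√2|1110⟩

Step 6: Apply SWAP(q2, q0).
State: -1/√2|1010⟩ - 1/√2|1110⟩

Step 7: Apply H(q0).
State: -1/2|0010⟩ - 1/2|0110⟩ + 1/2|1010⟩ + 1/2|1110⟩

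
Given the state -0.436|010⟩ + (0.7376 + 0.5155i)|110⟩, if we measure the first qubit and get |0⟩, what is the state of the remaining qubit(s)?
-|10⟩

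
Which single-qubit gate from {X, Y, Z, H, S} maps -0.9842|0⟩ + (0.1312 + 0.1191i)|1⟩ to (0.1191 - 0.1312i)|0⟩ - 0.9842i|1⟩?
Y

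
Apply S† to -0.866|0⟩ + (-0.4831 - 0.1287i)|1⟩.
-0.866|0⟩ + (-0.1287 + 0.4831i)|1⟩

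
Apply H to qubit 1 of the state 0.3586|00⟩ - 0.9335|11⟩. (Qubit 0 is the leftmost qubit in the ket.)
0.2536|00⟩ + 0.2536|01⟩ - 0.6601|10⟩ + 0.6601|11⟩

H on qubit 1 mixes each pair of kets that differ only in qubit 1: amplitudes (a, b) of (|…0…⟩, |…1…⟩) become ((a + b)/√2, (a − b)/√2). Kets absent from the input have amplitude 0.
(|00⟩, |01⟩): (a, b) = (0.3586, 0) → (0.2536, 0.2536)
(|10⟩, |11⟩): (a, b) = (0, -0.9335) → (-0.6601, 0.6601)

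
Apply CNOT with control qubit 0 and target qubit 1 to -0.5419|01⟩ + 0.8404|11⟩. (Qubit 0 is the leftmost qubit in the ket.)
-0.5419|01⟩ + 0.8404|10⟩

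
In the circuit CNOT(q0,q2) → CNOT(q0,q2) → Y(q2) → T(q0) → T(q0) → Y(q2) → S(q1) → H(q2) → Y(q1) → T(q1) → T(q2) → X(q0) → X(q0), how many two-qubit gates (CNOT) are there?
2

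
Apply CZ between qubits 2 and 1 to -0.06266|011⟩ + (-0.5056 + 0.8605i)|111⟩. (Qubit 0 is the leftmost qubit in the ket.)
0.06266|011⟩ + (0.5056 - 0.8605i)|111⟩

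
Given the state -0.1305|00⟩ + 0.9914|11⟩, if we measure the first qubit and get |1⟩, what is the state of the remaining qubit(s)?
|1⟩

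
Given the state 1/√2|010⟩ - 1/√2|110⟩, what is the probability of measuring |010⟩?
1/2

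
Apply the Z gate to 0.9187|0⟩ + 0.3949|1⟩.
0.9187|0⟩ - 0.3949|1⟩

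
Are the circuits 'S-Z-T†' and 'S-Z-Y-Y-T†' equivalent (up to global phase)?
Yes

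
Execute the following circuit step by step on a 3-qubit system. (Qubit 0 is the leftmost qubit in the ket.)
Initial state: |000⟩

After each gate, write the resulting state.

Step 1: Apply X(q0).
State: |100⟩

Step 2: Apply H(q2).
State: 1/√2|100⟩ + 1/√2|101⟩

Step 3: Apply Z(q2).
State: 1/√2|100⟩ - 1/√2|101⟩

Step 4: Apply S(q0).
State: (1/√2)i|100⟩ - (1/√2)i|101⟩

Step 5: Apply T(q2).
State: (1/√2)i|100⟩ + (1/2 - (1/2)i)|101⟩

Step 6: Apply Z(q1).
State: (1/√2)i|100⟩ + (1/2 - (1/2)i)|101⟩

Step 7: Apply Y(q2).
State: (-1/2 - (1/2)i)|100⟩ - 1/√2|101⟩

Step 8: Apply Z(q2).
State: (-1/2 - (1/2)i)|100⟩ + 1/√2|101⟩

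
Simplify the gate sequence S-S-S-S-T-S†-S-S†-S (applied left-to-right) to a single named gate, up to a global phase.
T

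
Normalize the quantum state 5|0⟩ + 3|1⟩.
0.8575|0⟩ + 0.5145|1⟩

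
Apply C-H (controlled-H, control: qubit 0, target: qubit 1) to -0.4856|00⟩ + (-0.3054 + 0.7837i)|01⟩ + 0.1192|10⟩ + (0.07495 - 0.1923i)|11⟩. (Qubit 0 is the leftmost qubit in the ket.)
-0.4856|00⟩ + (-0.3054 + 0.7837i)|01⟩ + (0.1373 - 0.136i)|10⟩ + (0.03129 + 0.136i)|11⟩

C-H leaves the control-|0⟩ kets |00⟩, |01⟩ unchanged and applies H to qubit 1 on the control-|1⟩ pair (|10⟩, |11⟩).
H = [[1/√2, 1/√2], [1/√2, -1/√2]].
With a = amp(|10⟩) = 0.1192 and b = amp(|11⟩) = (0.07495 - 0.1923i):
new amp(|10⟩) = (1/√2)·a + (1/√2)·b = (0.1373 - 0.136i)
new amp(|11⟩) = (1/√2)·a + (-1/√2)·b = (0.03129 + 0.136i)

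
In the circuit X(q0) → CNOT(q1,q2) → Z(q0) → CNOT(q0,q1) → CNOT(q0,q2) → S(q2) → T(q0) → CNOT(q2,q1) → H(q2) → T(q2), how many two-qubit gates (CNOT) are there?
4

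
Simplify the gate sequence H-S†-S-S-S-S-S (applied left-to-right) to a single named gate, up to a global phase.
H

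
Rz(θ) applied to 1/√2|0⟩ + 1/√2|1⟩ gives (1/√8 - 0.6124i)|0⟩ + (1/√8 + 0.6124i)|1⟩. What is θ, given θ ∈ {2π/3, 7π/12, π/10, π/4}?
2π/3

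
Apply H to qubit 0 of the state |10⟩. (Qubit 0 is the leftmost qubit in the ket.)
1/√2|00⟩ - 1/√2|10⟩

H on qubit 0 mixes each pair of kets that differ only in qubit 0: amplitudes (a, b) of (|…0…⟩, |…1…⟩) become ((a + b)/√2, (a − b)/√2). Kets absent from the input have amplitude 0.
(|00⟩, |10⟩): (a, b) = (0, 1) → (1/√2, -1/√2)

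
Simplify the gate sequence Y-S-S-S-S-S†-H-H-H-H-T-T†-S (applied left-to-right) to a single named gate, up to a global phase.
Y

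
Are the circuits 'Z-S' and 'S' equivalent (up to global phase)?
No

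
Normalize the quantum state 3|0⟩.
|0⟩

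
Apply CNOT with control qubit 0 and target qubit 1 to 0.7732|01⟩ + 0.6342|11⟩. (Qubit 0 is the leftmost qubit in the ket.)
0.7732|01⟩ + 0.6342|10⟩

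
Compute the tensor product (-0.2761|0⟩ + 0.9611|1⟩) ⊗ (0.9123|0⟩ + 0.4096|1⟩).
-0.2519|00⟩ - 0.1131|01⟩ + 0.8768|10⟩ + 0.3937|11⟩

amp(|b₁b₂…⟩) = product of the factor amplitudes for bits b₁, b₂, …; only kets whose every factor amplitude is nonzero survive.
|00⟩: (-0.2761)(0.9123) = -0.2519
|01⟩: (-0.2761)(0.4096) = -0.1131
|10⟩: (0.9611)(0.9123) = 0.8768
|11⟩: (0.9611)(0.4096) = 0.3937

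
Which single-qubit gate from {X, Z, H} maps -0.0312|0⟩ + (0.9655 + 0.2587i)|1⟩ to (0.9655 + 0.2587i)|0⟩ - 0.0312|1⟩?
X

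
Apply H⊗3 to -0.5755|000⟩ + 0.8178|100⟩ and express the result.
0.08567|000⟩ + 0.08567|001⟩ + 0.08567|010⟩ + 0.08567|011⟩ - 0.4926|100⟩ - 0.4926|101⟩ - 0.4926|110⟩ - 0.4926|111⟩

H⊗3 gives amp(|y⟩) = (1/2√2) Σ_x (−1)^(x·y) amp(|x⟩), where x·y is the number of positions in which both x and y have a 1.
|000⟩: (-0.5755 + 0.8178)/(2√2) = 0.08567
|001⟩: (-0.5755 + 0.8178)/(2√2) = 0.08567
|010⟩: (-0.5755 + 0.8178)/(2√2) = 0.08567
|011⟩: (-0.5755 + 0.8178)/(2√2) = 0.08567
|100⟩: (-0.5755 - 0.8178)/(2√2) = -0.4926
|101⟩: (-0.5755 - 0.8178)/(2√2) = -0.4926
|110⟩: (-0.5755 - 0.8178)/(2√2) = -0.4926
|111⟩: (-0.5755 - 0.8178)/(2√2) = -0.4926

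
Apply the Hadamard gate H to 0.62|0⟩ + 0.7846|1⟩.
0.9932|0⟩ - 0.1164|1⟩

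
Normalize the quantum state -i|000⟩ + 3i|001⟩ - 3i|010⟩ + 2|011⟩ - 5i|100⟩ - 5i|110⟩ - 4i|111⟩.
-0.106i|000⟩ + 0.318i|001⟩ - 0.318i|010⟩ + 0.212|011⟩ - 0.53i|100⟩ - 0.53i|110⟩ - 0.424i|111⟩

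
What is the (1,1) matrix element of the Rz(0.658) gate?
(0.9464 + 0.3231i)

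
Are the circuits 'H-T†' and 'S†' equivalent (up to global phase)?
No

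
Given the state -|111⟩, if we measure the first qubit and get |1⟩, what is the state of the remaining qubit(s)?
-|11⟩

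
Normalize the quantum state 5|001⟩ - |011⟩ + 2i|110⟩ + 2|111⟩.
0.8575|001⟩ - 0.1715|011⟩ + 0.343i|110⟩ + 0.343|111⟩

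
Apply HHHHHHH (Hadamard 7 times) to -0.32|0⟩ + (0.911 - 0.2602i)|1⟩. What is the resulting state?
(0.4179 - 0.184i)|0⟩ + (-0.8704 + 0.184i)|1⟩

H² = I, so H^7 = H: a single Hadamard. With (a, b) = (-0.32, (0.911 - 0.2602i)), H gives ((a + b)/√2, (a − b)/√2) = ((0.4179 - 0.184i), (-0.8704 + 0.184i)).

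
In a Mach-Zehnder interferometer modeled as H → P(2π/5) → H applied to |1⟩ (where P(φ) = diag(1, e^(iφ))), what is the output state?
(0.3455 - 0.4755i)|0⟩ + (0.6545 + 0.4755i)|1⟩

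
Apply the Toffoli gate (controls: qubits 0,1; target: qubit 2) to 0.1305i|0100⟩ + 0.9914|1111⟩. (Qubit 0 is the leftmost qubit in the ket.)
0.1305i|0100⟩ + 0.9914|1101⟩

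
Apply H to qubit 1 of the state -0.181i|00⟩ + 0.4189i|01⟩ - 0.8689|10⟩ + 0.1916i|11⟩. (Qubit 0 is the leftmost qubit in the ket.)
0.1682i|00⟩ - 0.4242i|01⟩ + (-0.6144 + 0.1355i)|10⟩ + (-0.6144 - 0.1355i)|11⟩

H on qubit 1 mixes each pair of kets that differ only in qubit 1: amplitudes (a, b) of (|…0…⟩, |…1…⟩) become ((a + b)/√2, (a − b)/√2). Kets absent from the input have amplitude 0.
(|00⟩, |01⟩): (a, b) = (-0.181i, 0.4189i) → (0.1682i, -0.4242i)
(|10⟩, |11⟩): (a, b) = (-0.8689, 0.1916i) → ((-0.6144 + 0.1355i), (-0.6144 - 0.1355i))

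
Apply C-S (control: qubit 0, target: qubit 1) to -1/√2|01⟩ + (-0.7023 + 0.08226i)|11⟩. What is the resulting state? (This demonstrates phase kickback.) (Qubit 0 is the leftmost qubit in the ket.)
-1/√2|01⟩ + (-0.08226 - 0.7023i)|11⟩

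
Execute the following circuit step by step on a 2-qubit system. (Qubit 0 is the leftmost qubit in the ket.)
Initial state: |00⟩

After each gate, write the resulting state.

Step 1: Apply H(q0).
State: 1/√2|00⟩ + 1/√2|10⟩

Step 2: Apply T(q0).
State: 1/√2|00⟩ + (1/2 + (1/2)i)|10⟩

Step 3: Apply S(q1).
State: 1/√2|00⟩ + (1/2 + (1/2)i)|10⟩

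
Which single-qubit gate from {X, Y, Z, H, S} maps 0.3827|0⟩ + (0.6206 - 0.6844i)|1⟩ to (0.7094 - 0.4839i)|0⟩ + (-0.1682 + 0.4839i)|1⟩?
H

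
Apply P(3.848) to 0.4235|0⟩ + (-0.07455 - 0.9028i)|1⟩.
0.4235|0⟩ + (-0.5293 + 0.7351i)|1⟩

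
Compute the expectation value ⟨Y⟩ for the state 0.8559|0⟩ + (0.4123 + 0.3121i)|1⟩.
0.5343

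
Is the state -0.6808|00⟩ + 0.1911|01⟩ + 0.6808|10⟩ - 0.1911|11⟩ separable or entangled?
Separable

Writing the state as a|00⟩ + b|01⟩ + c|10⟩ + d|11⟩, it is a product state iff ad − bc = 0.
Here (a, b, c, d) = (-0.6808, 0.1911, 0.6808, -0.1911): ad − bc = (-0.6808)(-0.1911) − (0.1911)(0.6808) = 0, so the state is separable.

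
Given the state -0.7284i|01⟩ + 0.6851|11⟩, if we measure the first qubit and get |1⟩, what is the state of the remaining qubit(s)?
|1⟩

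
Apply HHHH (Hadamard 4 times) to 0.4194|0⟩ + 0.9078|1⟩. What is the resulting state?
0.4194|0⟩ + 0.9078|1⟩

H² = I, so an even number of Hadamards cancels: H^4 = I and the state is unchanged.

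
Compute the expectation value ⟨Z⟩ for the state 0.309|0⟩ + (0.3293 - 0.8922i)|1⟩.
-0.809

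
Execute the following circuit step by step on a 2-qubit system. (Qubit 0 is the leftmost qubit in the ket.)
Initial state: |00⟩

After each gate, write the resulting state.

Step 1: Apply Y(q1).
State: i|01⟩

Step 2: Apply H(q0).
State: (1/√2)i|01⟩ + (1/√2)i|11⟩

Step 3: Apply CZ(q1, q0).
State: (1/√2)i|01⟩ - (1/√2)i|11⟩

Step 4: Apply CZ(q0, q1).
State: (1/√2)i|01⟩ + (1/√2)i|11⟩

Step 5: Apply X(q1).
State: (1/√2)i|00⟩ + (1/√2)i|10⟩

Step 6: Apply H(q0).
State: i|00⟩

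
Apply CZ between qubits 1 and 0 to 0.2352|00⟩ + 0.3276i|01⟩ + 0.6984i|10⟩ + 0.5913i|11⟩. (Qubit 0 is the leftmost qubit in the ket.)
0.2352|00⟩ + 0.3276i|01⟩ + 0.6984i|10⟩ - 0.5913i|11⟩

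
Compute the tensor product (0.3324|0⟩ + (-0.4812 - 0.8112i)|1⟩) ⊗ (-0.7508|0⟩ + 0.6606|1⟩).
-0.2496|00⟩ + 0.2196|01⟩ + (0.3613 + 0.609i)|10⟩ + (-0.3179 - 0.5359i)|11⟩

amp(|b₁b₂…⟩) = product of the factor amplitudes for bits b₁, b₂, …; only kets whose every factor amplitude is nonzero survive.
|00⟩: (0.3324)(-0.7508) = -0.2496
|01⟩: (0.3324)(0.6606) = 0.2196
|10⟩: (-0.4812 - 0.8112i)(-0.7508) = (0.3613 + 0.609i)
|11⟩: (-0.4812 - 0.8112i)(0.6606) = (-0.3179 - 0.5359i)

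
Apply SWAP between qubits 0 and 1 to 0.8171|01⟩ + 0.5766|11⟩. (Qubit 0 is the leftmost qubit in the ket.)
0.8171|10⟩ + 0.5766|11⟩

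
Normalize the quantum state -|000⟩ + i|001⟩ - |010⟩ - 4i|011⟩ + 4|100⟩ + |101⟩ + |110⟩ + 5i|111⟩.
-0.127|000⟩ + 0.127i|001⟩ - 0.127|010⟩ - 0.508i|011⟩ + 0.508|100⟩ + 0.127|101⟩ + 0.127|110⟩ + 0.635i|111⟩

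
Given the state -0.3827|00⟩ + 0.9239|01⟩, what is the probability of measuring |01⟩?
0.8536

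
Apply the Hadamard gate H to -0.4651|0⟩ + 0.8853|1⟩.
0.2971|0⟩ - 0.9549|1⟩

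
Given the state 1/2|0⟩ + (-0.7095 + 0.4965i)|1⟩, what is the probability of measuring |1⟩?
0.7499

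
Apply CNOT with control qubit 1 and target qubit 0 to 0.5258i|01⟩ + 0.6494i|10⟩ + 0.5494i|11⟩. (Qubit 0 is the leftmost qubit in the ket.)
0.5494i|01⟩ + 0.6494i|10⟩ + 0.5258i|11⟩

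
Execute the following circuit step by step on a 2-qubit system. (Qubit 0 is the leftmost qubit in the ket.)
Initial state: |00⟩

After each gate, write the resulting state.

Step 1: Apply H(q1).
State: 1/√2|00⟩ + 1/√2|01⟩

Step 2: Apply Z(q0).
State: 1/√2|00⟩ + 1/√2|01⟩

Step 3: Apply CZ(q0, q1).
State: 1/√2|00⟩ + 1/√2|01⟩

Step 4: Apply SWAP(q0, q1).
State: 1/√2|00⟩ + 1/√2|10⟩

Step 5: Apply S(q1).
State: 1/√2|00⟩ + 1/√2|10⟩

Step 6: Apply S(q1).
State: 1/√2|00⟩ + 1/√2|10⟩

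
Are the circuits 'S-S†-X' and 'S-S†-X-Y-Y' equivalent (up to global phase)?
Yes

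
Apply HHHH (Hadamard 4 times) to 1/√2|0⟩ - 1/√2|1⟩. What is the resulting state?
1/√2|0⟩ - 1/√2|1⟩

H² = I, so an even number of Hadamards cancels: H^4 = I and the state is unchanged.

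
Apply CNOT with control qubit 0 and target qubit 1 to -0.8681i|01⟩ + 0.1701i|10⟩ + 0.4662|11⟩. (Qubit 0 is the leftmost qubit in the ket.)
-0.8681i|01⟩ + 0.4662|10⟩ + 0.1701i|11⟩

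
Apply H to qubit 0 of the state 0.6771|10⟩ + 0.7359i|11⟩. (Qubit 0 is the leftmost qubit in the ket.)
0.4788|00⟩ + 0.5204i|01⟩ - 0.4788|10⟩ - 0.5204i|11⟩

H on qubit 0 mixes each pair of kets that differ only in qubit 0: amplitudes (a, b) of (|…0…⟩, |…1…⟩) become ((a + b)/√2, (a − b)/√2). Kets absent from the input have amplitude 0.
(|00⟩, |10⟩): (a, b) = (0, 0.6771) → (0.4788, -0.4788)
(|01⟩, |11⟩): (a, b) = (0, 0.7359i) → (0.5204i, -0.5204i)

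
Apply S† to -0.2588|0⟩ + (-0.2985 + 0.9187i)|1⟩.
-0.2588|0⟩ + (0.9187 + 0.2985i)|1⟩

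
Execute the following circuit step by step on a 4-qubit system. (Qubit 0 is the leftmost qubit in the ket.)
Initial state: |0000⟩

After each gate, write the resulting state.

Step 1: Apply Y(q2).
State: i|0010⟩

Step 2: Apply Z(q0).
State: i|0010⟩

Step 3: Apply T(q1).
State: i|0010⟩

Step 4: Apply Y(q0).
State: -|1010⟩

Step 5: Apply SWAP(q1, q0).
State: -|0110⟩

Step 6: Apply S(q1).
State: -i|0110⟩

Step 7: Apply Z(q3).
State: -i|0110⟩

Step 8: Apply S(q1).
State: |0110⟩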